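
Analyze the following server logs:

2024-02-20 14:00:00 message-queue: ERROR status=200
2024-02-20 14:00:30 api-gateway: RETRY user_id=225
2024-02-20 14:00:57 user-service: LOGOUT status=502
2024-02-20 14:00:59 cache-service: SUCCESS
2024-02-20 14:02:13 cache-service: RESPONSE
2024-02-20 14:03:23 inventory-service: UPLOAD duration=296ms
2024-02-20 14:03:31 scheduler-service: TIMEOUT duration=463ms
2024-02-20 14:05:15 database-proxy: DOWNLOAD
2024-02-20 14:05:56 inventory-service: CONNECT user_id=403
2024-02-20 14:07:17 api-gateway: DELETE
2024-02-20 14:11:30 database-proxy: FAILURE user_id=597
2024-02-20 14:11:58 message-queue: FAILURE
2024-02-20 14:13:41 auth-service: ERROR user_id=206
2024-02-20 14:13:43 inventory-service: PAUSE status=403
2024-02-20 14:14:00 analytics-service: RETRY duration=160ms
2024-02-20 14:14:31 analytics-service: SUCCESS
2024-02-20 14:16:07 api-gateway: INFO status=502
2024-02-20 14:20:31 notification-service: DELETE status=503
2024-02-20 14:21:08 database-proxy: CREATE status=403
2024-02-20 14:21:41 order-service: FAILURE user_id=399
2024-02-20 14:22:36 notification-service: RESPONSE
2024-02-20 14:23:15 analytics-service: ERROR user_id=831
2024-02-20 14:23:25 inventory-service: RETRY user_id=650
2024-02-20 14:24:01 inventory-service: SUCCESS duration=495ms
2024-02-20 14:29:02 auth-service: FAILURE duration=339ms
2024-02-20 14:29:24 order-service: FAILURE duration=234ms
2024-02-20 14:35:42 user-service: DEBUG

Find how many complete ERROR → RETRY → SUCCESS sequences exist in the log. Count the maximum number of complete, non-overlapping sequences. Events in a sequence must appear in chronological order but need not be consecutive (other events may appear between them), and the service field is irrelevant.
3

To count sequences:

1. Look for pattern: ERROR → RETRY → SUCCESS
2. Greedily scan the log in chronological order, matching each sequence element in turn (ignoring service)
3. Each time the full pattern completes, increment the count and restart matching from the next event
4. Complete non-overlapping sequences found: 3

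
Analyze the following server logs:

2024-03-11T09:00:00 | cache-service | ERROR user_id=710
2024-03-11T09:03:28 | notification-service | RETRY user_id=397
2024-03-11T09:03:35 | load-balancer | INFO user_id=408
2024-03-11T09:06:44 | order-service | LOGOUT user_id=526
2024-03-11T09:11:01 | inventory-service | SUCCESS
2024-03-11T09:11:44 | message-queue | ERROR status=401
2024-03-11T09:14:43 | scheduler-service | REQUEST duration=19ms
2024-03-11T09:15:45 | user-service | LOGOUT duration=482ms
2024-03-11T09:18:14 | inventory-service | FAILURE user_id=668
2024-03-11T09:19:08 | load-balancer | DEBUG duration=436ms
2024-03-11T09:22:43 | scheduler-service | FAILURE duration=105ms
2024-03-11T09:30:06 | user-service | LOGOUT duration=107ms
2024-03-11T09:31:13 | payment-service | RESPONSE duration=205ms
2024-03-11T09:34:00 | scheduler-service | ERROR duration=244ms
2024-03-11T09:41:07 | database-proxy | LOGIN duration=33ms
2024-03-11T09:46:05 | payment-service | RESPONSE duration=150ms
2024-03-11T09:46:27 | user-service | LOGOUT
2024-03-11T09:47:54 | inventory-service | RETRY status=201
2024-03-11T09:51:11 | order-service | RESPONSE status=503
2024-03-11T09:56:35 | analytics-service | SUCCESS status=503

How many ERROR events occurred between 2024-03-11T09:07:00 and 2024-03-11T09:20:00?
1

To count events in the time window:

1. Window boundaries: 2024-03-11T09:07:00 to 2024-03-11T09:20:00
2. Filter for ERROR events within this window
3. Count matching events: 1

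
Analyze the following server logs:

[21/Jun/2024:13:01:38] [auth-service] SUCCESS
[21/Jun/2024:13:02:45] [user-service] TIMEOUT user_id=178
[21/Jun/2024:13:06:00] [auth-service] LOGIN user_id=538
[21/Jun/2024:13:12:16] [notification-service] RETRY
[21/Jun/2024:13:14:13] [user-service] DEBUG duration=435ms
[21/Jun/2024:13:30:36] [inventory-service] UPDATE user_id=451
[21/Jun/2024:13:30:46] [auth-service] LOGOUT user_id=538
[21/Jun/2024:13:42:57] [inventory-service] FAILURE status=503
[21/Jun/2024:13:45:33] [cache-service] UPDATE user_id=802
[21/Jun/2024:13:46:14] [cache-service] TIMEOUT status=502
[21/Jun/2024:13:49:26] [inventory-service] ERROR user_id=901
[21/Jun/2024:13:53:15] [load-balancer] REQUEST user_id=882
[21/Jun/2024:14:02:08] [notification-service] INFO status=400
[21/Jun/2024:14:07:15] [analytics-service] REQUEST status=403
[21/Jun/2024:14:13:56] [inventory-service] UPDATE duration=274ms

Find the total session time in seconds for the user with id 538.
1486

To calculate session duration:

1. Find LOGIN event for user_id=538: 21/Jun/2024:13:06:00
2. Find LOGOUT event for user_id=538: 21/Jun/2024:13:30:46
3. Session duration: 21/Jun/2024:13:30:46 - 21/Jun/2024:13:06:00 = 1486 seconds (24 minutes)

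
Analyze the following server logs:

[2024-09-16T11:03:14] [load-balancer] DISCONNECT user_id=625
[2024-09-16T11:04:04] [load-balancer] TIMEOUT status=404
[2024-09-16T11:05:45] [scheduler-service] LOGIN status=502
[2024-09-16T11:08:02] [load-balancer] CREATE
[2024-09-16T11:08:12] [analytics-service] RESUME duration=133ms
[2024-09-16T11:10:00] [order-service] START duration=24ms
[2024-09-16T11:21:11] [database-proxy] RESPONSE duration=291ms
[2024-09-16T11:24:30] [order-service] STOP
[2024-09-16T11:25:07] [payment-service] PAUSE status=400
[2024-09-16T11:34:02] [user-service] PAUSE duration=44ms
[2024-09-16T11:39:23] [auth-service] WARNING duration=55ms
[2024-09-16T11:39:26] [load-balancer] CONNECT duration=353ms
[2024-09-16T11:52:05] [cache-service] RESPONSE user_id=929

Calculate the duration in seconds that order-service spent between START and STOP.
870

To calculate state duration:

1. Find START event for order-service: 2024-09-16T11:10:00
2. Find STOP event for order-service: 2024-09-16T11:24:30
3. Calculate duration: 2024-09-16T11:24:30 - 2024-09-16T11:10:00 = 870 seconds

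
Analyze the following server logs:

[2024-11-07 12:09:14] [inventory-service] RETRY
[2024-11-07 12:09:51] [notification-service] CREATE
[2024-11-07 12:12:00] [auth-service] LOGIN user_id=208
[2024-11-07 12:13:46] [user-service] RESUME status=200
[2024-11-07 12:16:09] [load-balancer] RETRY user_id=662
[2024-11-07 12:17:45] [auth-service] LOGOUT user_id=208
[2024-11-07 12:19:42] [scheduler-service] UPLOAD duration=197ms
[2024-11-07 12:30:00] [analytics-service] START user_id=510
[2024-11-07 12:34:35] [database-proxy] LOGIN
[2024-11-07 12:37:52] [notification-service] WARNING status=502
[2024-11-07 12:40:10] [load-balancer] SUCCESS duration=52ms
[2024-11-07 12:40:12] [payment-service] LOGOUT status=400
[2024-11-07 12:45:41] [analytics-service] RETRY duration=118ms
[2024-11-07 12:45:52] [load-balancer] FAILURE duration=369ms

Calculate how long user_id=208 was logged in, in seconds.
345

To calculate session duration:

1. Find LOGIN event for user_id=208: 2024-11-07 12:12:00
2. Find LOGOUT event for user_id=208: 2024-11-07 12:17:45
3. Session duration: 2024-11-07 12:17:45 - 2024-11-07 12:12:00 = 345 seconds (5 minutes)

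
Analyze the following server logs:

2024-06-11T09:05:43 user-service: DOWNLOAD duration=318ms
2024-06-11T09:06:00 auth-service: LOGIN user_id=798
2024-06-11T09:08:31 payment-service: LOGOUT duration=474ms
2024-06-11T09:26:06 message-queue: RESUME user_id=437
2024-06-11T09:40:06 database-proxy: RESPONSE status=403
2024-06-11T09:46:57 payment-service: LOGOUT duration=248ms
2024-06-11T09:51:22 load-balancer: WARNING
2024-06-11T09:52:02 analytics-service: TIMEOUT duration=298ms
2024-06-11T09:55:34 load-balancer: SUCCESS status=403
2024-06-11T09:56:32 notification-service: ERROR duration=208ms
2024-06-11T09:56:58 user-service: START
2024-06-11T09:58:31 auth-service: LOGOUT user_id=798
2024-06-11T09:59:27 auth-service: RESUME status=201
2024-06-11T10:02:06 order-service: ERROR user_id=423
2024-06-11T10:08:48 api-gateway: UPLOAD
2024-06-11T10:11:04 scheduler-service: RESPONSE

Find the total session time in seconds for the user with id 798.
3151

To calculate session duration:

1. Find LOGIN event for user_id=798: 2024-06-11T09:06:00
2. Find LOGOUT event for user_id=798: 2024-06-11T09:58:31
3. Session duration: 2024-06-11T09:58:31 - 2024-06-11T09:06:00 = 3151 seconds (52 minutes)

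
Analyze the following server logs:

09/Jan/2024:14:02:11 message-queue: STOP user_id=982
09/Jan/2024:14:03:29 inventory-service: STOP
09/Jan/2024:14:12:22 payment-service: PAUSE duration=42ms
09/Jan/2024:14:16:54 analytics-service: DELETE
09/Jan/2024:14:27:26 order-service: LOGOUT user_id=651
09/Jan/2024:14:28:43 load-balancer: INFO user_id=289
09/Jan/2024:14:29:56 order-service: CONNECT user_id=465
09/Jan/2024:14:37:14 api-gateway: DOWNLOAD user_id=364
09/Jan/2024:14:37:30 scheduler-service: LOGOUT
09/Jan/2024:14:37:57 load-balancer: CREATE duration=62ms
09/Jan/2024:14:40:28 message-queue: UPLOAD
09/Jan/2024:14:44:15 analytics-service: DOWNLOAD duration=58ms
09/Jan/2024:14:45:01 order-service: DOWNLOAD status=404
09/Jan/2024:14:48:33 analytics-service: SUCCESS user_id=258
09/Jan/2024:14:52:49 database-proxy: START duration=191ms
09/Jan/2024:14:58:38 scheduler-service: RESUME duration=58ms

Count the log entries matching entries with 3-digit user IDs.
6

To find matching entries:

1. Pattern to match: entries with 3-digit user IDs
2. Scan each log entry for the pattern
3. Count matches: 6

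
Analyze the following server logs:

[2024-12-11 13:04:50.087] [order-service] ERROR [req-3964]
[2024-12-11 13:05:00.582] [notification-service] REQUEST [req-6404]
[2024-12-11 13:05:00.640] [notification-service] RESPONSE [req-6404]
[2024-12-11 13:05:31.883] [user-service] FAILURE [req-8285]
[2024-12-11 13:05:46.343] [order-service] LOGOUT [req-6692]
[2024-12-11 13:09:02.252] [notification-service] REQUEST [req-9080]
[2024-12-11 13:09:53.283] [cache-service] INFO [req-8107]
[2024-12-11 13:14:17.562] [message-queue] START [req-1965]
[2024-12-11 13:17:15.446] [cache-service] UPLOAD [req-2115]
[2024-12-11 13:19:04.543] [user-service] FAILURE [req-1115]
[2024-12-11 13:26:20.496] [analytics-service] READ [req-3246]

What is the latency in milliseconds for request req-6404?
58

To calculate latency:

1. Find REQUEST with id req-6404: 2024-12-11 13:05:00.582
2. Find RESPONSE with id req-6404: 2024-12-11 13:05:00.640
3. Latency: 2024-12-11 13:05:00.640 - 2024-12-11 13:05:00.582 = 58ms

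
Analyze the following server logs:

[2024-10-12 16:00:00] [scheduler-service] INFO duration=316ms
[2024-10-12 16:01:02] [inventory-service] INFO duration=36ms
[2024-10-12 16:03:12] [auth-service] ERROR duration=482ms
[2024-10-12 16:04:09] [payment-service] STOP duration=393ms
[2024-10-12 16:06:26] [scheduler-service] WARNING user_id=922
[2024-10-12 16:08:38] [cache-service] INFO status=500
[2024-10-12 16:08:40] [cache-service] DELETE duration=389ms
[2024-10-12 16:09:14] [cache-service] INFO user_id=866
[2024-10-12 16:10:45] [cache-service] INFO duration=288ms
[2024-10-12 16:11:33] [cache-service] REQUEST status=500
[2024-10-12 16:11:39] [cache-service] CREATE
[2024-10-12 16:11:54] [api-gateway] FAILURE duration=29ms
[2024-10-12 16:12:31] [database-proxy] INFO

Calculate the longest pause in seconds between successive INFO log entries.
456

To find the longest gap:

1. Extract all INFO events in chronological order
2. Calculate time differences between consecutive events
3. Find the maximum difference
4. Longest gap: 456 seconds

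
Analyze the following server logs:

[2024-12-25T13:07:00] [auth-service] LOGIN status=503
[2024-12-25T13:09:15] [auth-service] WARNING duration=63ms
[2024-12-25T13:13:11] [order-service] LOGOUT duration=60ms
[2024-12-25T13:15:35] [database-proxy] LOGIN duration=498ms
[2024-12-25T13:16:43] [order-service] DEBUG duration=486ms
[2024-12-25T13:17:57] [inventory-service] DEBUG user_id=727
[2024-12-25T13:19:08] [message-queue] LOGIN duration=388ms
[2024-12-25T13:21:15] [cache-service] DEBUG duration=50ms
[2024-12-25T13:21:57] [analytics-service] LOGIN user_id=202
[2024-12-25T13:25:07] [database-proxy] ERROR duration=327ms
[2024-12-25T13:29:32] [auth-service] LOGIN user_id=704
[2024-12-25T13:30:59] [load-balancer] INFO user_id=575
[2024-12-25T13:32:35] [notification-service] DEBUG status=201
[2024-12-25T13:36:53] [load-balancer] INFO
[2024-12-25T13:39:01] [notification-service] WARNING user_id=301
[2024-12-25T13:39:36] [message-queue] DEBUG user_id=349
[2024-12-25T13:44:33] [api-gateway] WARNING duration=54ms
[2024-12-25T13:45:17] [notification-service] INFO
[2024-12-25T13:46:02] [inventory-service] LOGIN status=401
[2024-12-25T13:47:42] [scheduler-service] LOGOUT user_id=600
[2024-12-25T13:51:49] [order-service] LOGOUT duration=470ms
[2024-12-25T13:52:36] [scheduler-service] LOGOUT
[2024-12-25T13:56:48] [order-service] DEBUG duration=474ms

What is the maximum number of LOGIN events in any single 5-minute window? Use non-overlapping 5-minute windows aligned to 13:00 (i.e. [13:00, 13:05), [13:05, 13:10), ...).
2

To find the burst window:

1. Divide the log period into non-overlapping 5-minute windows starting at 13:00
2. Count LOGIN events in each window
3. Find the window with maximum count
4. Maximum events in a window: 2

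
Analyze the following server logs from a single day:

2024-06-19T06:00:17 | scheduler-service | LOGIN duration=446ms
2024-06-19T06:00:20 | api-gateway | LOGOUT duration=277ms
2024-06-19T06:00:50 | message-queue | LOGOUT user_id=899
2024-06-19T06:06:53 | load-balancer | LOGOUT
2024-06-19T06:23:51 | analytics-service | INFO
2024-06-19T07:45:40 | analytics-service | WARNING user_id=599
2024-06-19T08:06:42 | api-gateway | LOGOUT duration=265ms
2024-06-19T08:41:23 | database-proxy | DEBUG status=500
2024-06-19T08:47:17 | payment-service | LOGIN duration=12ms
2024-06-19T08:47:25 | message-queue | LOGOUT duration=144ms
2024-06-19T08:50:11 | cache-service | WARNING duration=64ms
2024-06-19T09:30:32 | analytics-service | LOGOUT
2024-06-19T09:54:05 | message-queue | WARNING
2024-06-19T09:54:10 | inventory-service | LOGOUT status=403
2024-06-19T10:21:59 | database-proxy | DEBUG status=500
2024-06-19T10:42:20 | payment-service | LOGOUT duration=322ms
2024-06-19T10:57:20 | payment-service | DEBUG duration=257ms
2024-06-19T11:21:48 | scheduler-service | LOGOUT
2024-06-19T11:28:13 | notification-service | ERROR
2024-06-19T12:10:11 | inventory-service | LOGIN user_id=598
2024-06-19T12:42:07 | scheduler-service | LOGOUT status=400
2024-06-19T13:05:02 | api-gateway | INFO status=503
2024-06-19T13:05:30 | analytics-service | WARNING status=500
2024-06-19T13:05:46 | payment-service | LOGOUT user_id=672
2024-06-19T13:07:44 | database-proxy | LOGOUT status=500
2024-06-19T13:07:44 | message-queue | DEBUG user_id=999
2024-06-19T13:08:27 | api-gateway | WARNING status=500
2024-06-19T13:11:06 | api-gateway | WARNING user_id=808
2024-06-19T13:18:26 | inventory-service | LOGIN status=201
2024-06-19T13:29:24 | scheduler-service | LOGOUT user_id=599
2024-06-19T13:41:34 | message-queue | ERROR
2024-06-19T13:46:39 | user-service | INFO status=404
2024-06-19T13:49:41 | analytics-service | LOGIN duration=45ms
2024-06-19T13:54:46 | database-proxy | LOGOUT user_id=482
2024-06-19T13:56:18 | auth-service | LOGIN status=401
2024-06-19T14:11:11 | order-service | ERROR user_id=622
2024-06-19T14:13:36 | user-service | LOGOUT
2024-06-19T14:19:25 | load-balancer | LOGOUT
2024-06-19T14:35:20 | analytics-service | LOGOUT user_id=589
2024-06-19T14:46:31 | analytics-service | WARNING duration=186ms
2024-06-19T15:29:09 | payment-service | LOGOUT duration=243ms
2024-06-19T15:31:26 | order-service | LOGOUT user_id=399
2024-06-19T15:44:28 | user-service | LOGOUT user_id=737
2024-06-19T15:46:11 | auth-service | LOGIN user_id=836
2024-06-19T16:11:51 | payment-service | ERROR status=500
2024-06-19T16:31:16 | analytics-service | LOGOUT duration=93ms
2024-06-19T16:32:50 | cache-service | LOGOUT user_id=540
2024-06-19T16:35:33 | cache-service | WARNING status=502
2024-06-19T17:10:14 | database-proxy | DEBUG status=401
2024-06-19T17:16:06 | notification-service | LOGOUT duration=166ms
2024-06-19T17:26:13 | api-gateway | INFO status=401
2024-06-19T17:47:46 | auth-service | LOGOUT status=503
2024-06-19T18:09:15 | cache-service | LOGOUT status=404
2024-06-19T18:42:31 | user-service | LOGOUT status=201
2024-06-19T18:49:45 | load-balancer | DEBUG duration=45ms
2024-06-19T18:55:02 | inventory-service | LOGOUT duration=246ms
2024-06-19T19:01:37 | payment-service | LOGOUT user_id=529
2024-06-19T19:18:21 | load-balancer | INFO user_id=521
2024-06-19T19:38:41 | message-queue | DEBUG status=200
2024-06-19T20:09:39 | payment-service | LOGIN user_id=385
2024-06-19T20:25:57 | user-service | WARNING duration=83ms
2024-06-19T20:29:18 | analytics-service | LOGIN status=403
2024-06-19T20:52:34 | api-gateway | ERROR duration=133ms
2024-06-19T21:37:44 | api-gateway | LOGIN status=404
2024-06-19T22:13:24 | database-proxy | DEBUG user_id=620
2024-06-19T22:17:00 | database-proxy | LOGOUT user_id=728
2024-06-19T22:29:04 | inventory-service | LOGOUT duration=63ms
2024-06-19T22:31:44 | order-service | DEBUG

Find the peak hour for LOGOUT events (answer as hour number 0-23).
13

To find the peak hour:

1. Group all LOGOUT events by hour
2. Count events in each hour
3. Find hour with maximum count
4. Peak hour: 13 (with 4 events)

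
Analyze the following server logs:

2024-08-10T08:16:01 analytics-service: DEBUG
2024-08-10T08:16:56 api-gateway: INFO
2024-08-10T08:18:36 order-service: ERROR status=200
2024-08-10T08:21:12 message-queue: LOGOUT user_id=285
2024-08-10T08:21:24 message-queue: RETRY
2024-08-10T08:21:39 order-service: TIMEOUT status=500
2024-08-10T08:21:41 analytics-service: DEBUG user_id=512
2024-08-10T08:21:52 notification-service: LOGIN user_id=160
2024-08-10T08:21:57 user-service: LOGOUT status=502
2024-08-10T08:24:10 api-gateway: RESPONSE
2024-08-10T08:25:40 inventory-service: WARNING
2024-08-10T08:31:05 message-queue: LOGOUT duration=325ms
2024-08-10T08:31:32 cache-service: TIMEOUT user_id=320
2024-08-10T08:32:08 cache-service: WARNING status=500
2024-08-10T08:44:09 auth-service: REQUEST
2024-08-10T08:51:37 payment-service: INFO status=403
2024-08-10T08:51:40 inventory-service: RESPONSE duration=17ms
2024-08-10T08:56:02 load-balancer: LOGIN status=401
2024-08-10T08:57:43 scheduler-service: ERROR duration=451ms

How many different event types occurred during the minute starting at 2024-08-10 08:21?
5

To count unique event types:

1. Filter events in the minute starting at 2024-08-10 08:21
2. Extract event types from matching entries
3. Count unique types: 5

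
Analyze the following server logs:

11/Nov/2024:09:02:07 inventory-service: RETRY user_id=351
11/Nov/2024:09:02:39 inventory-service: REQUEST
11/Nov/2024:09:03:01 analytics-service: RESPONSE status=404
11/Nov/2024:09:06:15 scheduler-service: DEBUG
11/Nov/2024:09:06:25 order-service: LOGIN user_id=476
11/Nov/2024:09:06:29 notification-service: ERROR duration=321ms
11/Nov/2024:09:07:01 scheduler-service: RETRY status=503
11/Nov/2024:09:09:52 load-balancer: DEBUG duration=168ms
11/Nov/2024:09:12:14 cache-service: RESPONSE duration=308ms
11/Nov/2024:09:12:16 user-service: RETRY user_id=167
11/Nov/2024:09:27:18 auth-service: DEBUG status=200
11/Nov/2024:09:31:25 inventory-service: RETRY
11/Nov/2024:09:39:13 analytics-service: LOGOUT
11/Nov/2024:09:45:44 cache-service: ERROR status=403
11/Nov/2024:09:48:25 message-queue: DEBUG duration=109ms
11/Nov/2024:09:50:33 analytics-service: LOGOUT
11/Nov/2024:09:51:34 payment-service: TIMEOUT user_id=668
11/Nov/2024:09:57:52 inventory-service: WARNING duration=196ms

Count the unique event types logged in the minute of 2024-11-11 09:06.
3

To count unique event types:

1. Filter events in the minute starting at 2024-11-11 09:06
2. Extract event types from matching entries
3. Count unique types: 3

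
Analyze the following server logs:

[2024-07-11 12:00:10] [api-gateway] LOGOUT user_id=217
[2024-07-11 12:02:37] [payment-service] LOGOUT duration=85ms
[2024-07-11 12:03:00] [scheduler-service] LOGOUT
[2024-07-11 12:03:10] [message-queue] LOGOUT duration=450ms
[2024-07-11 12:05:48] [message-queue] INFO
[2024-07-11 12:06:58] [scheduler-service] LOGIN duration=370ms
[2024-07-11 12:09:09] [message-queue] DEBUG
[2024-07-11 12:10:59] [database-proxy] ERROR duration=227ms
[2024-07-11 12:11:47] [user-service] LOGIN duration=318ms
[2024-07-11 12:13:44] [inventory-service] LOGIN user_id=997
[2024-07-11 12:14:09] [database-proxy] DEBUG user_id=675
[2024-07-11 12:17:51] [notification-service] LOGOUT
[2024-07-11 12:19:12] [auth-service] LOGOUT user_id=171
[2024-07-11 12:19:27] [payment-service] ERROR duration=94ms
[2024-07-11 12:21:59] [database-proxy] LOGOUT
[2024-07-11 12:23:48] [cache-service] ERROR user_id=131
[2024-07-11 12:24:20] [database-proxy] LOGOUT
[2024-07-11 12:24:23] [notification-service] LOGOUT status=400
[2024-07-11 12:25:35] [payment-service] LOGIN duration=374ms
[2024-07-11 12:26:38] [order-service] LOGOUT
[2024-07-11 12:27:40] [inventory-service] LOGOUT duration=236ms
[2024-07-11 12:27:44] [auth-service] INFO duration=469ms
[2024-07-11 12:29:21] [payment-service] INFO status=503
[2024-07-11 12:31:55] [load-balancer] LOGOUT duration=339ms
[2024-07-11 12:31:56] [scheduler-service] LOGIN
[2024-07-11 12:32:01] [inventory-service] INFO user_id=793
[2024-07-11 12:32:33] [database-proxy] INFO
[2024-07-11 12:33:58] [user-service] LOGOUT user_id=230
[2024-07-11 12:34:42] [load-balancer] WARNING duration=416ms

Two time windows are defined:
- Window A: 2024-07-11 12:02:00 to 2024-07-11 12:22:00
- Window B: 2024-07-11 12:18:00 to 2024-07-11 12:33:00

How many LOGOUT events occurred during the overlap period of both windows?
2

To find overlap events:

1. Window A: 2024-07-11 12:02:00 to 2024-07-11 12:22:00
2. Window B: 2024-07-11 12:18:00 to 2024-07-11 12:33:00
3. Overlap period: 2024-07-11 12:18:00 to 2024-07-11 12:22:00
4. Count LOGOUT events in overlap: 2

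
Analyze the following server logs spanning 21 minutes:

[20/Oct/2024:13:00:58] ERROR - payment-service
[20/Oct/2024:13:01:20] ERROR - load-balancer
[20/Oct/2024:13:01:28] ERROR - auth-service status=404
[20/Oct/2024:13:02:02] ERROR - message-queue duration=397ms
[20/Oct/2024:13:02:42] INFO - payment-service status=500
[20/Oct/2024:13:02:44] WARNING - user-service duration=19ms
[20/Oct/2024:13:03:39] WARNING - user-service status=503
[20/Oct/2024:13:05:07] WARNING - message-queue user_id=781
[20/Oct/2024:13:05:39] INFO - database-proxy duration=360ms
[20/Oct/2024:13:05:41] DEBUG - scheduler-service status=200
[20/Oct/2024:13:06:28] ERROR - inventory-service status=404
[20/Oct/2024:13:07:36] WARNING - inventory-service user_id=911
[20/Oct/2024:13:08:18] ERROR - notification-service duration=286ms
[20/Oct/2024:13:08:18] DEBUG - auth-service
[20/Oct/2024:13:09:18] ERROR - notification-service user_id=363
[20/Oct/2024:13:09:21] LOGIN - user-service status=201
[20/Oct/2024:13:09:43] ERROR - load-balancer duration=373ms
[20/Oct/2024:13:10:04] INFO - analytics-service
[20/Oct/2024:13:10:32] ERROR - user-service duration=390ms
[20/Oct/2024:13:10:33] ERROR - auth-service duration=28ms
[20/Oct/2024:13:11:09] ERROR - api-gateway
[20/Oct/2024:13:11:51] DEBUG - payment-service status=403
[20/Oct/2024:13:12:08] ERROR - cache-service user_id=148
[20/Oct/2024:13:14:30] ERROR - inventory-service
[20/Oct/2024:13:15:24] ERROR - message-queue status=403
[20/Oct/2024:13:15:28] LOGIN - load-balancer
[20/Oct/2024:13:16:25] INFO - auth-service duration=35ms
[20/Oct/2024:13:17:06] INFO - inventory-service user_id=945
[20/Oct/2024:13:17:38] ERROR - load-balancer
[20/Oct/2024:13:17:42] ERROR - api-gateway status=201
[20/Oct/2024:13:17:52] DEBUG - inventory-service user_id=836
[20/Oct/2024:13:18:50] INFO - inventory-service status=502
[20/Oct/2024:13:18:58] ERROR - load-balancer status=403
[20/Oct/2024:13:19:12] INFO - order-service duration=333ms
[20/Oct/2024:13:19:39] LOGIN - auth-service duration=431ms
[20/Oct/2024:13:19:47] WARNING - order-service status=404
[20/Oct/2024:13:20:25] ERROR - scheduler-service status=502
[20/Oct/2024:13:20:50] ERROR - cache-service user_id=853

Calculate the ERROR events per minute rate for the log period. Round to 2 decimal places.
0.9

To calculate the rate:

1. Count total ERROR events: 19
2. Total time period: 21 minutes
3. Rate = 19 / 21 = 0.9 events per minute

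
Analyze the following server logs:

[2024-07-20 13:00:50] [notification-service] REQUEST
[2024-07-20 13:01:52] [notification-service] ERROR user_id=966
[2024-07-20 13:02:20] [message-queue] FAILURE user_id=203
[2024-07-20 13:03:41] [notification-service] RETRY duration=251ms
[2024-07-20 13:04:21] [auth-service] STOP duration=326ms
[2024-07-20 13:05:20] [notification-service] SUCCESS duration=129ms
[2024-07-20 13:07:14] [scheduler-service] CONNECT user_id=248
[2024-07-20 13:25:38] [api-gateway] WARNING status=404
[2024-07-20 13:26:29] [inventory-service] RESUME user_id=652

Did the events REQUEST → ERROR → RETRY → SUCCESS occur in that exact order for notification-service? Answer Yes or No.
Yes

To verify sequence order:

1. Find all events in sequence REQUEST → ERROR → RETRY → SUCCESS for notification-service
2. Extract their timestamps
3. Check if timestamps are in ascending order
4. Result: Yes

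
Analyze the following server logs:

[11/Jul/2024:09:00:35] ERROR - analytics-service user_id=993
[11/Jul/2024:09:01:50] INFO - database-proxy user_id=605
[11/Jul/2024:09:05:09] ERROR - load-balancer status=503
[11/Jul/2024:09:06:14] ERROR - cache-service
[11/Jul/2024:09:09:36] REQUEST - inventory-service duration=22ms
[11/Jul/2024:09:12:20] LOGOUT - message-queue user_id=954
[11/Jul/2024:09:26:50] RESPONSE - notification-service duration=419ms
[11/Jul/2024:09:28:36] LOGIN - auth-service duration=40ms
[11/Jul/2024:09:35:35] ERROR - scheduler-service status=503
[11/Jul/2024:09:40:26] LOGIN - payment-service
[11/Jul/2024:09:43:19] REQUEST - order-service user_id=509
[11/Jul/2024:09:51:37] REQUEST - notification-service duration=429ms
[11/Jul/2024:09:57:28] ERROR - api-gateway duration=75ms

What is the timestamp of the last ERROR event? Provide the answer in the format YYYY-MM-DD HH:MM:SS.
2024-07-11 09:57:28

To find the last event:

1. Filter for all ERROR events
2. Sort by timestamp
3. Select the last one
4. Timestamp: 2024-07-11 09:57:28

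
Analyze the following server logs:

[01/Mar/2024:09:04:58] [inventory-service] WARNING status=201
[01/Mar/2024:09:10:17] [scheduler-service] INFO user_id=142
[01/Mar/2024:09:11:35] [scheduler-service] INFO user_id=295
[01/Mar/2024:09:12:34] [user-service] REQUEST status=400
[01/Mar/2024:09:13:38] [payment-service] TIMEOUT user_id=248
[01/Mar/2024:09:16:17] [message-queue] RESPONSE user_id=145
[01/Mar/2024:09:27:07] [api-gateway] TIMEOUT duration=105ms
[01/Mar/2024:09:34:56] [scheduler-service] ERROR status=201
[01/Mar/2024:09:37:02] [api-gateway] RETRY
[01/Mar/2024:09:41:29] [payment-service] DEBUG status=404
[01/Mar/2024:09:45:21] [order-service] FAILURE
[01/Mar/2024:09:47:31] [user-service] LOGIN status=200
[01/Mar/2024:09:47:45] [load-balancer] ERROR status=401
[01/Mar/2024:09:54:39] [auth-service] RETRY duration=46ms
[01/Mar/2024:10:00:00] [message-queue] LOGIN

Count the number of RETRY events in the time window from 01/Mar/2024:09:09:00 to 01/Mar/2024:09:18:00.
0

To count events in the time window:

1. Window boundaries: 01/Mar/2024:09:09:00 to 01/Mar/2024:09:18:00
2. Filter for RETRY events within this window
3. Count matching events: 0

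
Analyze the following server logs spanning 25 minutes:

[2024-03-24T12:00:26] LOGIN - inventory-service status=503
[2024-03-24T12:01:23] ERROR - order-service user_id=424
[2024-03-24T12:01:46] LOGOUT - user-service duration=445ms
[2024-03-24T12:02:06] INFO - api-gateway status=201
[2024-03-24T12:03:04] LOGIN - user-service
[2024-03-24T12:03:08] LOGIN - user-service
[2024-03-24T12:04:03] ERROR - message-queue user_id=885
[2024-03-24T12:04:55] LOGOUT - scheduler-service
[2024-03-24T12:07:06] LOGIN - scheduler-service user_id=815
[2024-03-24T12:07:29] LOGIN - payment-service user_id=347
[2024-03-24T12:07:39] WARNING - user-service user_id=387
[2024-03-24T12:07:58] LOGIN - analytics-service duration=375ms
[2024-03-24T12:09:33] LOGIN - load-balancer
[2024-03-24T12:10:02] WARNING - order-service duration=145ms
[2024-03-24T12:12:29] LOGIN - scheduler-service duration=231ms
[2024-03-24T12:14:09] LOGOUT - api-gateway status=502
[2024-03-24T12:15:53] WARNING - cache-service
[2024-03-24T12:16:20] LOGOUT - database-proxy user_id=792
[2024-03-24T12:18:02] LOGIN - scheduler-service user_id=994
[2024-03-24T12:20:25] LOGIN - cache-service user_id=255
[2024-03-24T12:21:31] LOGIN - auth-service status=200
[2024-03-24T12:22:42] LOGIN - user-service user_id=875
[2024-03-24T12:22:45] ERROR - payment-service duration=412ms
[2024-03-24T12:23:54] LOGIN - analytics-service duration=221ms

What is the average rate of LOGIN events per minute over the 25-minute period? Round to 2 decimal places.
0.52

To calculate the rate:

1. Count total LOGIN events: 13
2. Total time period: 25 minutes
3. Rate = 13 / 25 = 0.52 events per minute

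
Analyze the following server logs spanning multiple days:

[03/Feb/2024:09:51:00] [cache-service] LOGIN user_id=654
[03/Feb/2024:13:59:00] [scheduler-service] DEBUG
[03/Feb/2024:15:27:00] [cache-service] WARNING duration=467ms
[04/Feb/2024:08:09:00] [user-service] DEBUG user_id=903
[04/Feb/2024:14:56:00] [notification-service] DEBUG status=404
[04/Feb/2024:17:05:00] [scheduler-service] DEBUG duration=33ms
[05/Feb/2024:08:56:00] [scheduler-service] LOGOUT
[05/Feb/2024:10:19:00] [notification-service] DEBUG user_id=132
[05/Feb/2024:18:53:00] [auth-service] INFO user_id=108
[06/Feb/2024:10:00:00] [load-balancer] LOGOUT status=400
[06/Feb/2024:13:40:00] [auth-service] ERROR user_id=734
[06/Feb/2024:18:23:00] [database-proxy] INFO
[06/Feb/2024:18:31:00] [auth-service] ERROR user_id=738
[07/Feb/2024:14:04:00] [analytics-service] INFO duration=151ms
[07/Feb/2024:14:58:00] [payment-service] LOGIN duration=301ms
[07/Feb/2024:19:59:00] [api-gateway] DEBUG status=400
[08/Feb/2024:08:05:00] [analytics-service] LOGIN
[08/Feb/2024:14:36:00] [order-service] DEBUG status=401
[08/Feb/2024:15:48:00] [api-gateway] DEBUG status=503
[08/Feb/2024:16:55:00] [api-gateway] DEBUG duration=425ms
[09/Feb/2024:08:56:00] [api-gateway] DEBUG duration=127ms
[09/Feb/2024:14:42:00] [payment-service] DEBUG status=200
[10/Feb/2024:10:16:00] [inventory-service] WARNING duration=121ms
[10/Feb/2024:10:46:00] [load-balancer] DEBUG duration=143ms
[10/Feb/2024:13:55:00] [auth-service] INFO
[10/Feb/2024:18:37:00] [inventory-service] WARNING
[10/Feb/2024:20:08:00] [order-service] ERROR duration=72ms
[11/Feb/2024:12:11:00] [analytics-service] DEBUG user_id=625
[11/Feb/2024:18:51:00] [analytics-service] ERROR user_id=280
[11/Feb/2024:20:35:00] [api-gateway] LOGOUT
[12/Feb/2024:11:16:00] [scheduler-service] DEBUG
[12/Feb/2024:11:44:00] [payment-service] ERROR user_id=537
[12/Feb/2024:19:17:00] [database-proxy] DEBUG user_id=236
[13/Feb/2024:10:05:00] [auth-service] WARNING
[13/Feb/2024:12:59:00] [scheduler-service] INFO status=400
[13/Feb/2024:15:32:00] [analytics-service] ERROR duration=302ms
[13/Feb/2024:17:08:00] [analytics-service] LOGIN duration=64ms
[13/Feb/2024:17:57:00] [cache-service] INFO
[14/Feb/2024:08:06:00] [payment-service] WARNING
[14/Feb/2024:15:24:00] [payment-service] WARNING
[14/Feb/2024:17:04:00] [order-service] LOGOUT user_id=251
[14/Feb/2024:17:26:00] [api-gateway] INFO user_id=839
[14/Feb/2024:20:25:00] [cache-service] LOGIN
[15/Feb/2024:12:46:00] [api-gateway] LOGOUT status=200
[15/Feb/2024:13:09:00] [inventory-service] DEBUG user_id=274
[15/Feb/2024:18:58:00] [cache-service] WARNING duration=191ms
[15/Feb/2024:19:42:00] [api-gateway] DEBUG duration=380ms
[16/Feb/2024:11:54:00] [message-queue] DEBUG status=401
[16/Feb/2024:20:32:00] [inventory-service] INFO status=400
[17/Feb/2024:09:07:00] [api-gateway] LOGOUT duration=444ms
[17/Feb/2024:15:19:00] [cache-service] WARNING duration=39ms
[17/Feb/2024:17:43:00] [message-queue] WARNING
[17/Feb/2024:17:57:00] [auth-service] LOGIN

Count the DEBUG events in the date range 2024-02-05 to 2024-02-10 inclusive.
8

To filter by date range:

1. Date range: 2024-02-05 through 2024-02-10, both dates inclusive
2. Filter for DEBUG events whose date falls in this range
3. Count matching events: 8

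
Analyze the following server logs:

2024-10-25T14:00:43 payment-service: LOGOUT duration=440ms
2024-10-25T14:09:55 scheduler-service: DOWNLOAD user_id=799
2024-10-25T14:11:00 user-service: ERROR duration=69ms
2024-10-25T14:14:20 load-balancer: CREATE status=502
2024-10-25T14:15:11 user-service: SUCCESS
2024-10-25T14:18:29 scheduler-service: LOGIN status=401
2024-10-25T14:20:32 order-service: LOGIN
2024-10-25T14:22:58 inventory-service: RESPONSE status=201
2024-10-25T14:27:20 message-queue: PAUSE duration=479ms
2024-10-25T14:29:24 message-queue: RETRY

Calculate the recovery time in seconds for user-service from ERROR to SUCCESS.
251

To calculate recovery time:

1. Find ERROR event for user-service: 2024-10-25T14:11:00
2. Find next SUCCESS event for user-service: 2024-10-25T14:15:11
3. Recovery time: 2024-10-25T14:15:11 - 2024-10-25T14:11:00 = 251 seconds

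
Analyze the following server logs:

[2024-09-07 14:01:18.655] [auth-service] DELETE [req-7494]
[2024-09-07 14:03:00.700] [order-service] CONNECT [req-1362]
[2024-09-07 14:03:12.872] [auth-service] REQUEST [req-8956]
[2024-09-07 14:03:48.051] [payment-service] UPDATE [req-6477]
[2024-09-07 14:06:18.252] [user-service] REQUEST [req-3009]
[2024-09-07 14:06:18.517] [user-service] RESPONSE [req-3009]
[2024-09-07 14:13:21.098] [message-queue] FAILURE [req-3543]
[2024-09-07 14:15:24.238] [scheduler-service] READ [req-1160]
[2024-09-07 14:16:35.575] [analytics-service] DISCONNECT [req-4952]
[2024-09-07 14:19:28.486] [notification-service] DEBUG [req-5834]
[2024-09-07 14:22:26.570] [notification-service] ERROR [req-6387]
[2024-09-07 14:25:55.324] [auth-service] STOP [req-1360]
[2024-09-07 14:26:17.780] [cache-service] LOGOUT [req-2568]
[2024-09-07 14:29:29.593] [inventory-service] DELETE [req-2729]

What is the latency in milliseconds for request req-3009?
265

To calculate latency:

1. Find REQUEST with id req-3009: 2024-09-07 14:06:18.252
2. Find RESPONSE with id req-3009: 2024-09-07 14:06:18.517
3. Latency: 2024-09-07 14:06:18.517 - 2024-09-07 14:06:18.252 = 265ms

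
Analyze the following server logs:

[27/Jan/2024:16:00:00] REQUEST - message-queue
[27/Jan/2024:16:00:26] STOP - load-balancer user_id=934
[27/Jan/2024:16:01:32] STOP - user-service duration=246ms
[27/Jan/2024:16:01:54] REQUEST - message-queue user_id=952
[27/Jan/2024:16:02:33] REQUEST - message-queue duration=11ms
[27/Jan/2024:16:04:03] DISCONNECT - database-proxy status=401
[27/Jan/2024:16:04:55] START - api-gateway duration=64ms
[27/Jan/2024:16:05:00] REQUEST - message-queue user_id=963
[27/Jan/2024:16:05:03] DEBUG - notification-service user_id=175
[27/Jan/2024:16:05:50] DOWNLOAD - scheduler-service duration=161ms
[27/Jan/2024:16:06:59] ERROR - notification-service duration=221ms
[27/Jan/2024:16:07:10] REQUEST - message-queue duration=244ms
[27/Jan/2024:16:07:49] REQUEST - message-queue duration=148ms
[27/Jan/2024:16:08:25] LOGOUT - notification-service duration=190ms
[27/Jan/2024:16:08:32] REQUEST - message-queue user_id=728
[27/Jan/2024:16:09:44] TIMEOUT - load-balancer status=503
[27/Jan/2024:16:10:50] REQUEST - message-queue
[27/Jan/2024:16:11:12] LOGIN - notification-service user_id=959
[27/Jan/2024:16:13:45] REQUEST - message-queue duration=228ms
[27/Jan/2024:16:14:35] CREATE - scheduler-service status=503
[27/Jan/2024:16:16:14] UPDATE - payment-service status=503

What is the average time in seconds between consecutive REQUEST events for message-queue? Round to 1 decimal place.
103.1

To calculate average interval:

1. Find all REQUEST events for message-queue in order
2. Calculate time gaps between consecutive events
3. Compute mean of gaps: 825 / 8 = 103.1 seconds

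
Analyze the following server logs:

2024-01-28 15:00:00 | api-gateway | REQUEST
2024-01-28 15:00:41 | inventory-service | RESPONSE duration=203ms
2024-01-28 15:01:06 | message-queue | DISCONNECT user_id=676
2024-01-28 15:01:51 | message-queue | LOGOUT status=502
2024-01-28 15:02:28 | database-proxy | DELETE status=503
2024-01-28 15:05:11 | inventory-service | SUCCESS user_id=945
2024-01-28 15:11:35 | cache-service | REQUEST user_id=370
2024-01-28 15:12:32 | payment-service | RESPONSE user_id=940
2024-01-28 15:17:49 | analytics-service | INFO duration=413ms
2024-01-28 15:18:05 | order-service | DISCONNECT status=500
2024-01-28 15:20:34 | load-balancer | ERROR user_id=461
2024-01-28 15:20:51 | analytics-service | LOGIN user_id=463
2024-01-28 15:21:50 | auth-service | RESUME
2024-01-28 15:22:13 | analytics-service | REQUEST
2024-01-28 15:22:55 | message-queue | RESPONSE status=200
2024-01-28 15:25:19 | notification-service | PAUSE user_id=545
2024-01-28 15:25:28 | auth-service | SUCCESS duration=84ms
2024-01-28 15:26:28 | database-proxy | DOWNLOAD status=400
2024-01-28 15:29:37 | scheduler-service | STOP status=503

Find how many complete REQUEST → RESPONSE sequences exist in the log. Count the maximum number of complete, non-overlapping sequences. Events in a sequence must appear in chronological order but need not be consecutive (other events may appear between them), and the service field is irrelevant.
3

To count sequences:

1. Look for pattern: REQUEST → RESPONSE
2. Greedily scan the log in chronological order, matching each sequence element in turn (ignoring service)
3. Each time the full pattern completes, increment the count and restart matching from the next event
4. Complete non-overlapping sequences found: 3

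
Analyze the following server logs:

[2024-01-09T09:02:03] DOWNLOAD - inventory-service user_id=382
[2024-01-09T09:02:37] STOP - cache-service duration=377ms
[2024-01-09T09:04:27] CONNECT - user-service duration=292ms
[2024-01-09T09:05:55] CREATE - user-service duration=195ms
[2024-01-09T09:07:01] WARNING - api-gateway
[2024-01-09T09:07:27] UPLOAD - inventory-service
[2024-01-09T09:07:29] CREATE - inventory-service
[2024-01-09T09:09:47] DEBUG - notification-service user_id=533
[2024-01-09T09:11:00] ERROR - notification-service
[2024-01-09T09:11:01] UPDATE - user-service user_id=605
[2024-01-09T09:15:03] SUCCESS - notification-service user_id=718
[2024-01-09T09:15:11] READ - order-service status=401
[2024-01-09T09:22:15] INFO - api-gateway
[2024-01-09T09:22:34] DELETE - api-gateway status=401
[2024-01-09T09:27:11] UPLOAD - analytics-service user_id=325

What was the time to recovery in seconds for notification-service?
243

To calculate recovery time:

1. Find ERROR event for notification-service: 2024-01-09T09:11:00
2. Find next SUCCESS event for notification-service: 2024-01-09T09:15:03
3. Recovery time: 2024-01-09T09:15:03 - 2024-01-09T09:11:00 = 243 seconds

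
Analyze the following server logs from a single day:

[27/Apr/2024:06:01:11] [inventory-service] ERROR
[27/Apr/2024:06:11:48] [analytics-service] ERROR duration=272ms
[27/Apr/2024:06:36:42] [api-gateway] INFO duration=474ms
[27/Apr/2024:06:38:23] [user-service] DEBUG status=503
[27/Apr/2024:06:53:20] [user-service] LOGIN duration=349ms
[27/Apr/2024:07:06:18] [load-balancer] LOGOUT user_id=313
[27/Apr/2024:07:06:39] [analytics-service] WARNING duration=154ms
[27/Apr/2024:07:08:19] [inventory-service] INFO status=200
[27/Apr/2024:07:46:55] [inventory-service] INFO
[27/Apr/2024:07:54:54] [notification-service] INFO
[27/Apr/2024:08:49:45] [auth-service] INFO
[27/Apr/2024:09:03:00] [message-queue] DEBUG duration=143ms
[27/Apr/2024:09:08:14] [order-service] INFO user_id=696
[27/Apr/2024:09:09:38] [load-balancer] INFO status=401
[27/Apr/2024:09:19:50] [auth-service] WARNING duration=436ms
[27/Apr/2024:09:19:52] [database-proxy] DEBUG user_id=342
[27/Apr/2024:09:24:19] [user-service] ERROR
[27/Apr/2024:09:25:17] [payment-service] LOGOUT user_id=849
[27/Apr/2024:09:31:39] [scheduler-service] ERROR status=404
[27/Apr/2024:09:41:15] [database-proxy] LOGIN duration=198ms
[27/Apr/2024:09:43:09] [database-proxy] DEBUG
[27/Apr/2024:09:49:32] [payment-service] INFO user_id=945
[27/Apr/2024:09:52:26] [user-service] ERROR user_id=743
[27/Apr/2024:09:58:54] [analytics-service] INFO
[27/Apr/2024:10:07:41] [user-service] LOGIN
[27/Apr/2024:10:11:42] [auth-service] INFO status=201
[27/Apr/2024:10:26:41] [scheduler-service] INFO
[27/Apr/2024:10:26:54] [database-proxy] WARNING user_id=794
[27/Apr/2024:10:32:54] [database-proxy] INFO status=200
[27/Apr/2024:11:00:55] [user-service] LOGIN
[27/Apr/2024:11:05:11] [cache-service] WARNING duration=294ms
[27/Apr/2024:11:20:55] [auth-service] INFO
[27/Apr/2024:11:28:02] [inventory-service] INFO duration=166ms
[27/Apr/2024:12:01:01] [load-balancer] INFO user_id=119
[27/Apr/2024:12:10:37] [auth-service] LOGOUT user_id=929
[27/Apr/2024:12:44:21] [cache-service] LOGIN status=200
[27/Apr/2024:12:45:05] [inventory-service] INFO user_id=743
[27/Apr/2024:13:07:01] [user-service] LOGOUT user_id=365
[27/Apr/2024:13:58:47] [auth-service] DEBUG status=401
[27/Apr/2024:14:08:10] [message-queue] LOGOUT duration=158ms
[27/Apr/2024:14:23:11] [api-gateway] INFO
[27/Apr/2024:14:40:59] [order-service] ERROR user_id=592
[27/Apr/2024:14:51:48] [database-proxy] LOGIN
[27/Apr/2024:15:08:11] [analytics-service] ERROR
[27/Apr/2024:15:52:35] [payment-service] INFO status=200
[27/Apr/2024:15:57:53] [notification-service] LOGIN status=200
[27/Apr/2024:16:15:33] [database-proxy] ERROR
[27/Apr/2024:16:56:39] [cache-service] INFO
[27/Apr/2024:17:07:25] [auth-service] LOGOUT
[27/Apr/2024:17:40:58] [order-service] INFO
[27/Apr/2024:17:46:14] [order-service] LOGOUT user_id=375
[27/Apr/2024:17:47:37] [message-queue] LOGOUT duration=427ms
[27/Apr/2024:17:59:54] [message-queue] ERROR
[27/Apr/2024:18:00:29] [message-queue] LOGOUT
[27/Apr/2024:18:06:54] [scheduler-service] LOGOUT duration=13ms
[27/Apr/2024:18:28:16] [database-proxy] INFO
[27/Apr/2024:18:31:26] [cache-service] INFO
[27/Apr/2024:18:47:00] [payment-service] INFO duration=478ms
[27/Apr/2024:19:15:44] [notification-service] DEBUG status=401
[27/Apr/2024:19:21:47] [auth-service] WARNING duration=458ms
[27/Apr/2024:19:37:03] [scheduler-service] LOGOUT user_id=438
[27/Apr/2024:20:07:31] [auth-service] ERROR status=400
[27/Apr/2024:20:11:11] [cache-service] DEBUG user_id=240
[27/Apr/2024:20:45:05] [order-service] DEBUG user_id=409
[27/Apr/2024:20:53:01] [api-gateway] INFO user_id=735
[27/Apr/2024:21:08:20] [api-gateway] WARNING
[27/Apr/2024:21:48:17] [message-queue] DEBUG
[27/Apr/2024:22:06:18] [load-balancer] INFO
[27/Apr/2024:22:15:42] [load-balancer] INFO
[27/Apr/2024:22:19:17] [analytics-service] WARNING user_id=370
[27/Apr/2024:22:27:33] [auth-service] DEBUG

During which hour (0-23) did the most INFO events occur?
9

To find the peak hour:

1. Group all INFO events by hour
2. Count events in each hour
3. Find hour with maximum count
4. Peak hour: 9 (with 4 events)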